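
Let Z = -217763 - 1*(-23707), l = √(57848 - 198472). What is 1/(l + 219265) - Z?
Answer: 9329684812652809/48077280849 - 4*I*√8789/48077280849 ≈ 1.9406e+5 - 7.7999e-9*I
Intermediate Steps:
l = 4*I*√8789 (l = √(-140624) = 4*I*√8789 ≈ 375.0*I)
Z = -194056 (Z = -217763 + 23707 = -194056)
1/(l + 219265) - Z = 1/(4*I*√8789 + 219265) - 1*(-194056) = 1/(219265 + 4*I*√8789) + 194056 = 194056 + 1/(219265 + 4*I*√8789)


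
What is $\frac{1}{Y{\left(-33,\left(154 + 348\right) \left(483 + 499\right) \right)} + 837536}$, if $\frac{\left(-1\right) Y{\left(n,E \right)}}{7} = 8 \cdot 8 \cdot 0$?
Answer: $\frac{1}{837536} \approx 1.194 \cdot 10^{-6}$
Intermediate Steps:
$Y{\left(n,E \right)} = 0$ ($Y{\left(n,E \right)} = - 7 \cdot 8 \cdot 8 \cdot 0 = - 7 \cdot 64 \cdot 0 = \left(-7\right) 0 = 0$)
$\frac{1}{Y{\left(-33,\left(154 + 348\right) \left(483 + 499\right) \right)} + 837536} = \frac{1}{0 + 837536} = \frac{1}{837536}$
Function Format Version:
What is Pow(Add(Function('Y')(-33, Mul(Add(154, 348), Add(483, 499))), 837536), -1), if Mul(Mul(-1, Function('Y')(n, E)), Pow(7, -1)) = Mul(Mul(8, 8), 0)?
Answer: Rational(1, 837536) ≈ 1.1940e-6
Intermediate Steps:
Function('Y')(n, E) = 0 (Function('Y')(n, E) = Mul(-7, Mul(Mul(8, 8), 0)) = Mul(-7, Mul(64, 0)) = Mul(-7, 0) = 0)
Pow(Add(Function('Y')(-33, Mul(Add(154, 348), Add(483, 499))), 837536), -1) = Pow(Add(0, 837536), -1) = Pow(837536, -1) = Rational(1, 837536)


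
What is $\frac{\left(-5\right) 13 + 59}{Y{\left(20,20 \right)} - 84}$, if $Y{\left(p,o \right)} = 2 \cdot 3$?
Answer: $\frac{1}{13} \approx 0.076923$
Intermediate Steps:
$Y{\left(p,o \right)} = 6$
$\frac{\left(-5\right) 13 + 59}{Y{\left(20,20 \right)} - 84} = \frac{\left(-5\right) 13 + 59}{6 - 84} = \frac{-65 + 59}{-78} = \left(-6\right) \left(- \frac{1}{78}\right) = \frac{1}{13}$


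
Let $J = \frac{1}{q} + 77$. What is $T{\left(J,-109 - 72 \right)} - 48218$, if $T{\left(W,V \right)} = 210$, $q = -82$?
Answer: $-48008$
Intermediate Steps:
$J = \frac{6313}{82}$ ($J = \frac{1}{-82} + 77 = - \frac{1}{82} + 77 = \frac{6313}{82} \approx 76.988$)
$T{\left(J,-109 - 72 \right)} - 48218 = 210 - 48218 = -48008$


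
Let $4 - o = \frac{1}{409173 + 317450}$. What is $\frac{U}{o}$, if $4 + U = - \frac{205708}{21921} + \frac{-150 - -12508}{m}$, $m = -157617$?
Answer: $- \frac{11266160417070862}{3347427247956729} \approx -3.3656$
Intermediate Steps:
$U = - \frac{15504822194}{1151707419}$ ($U = -4 - \left(\frac{205708}{21921} - \frac{-150 - -12508}{-157617}\right) = -4 - \left(\frac{205708}{21921} - \left(-150 + 12508\right) \left(- \frac{1}{157617}\right)\right) = -4 + \left(- \frac{205708}{21921} + 12358 \left(- \frac{1}{157617}\right)\right) = -4 - \frac{10897992518}{1151707419} = - \frac{15504822194}{1151707419} \approx -13.462$)
$o = \frac{2906491}{726623}$ ($o = 4 - \frac{1}{409173 + 317450} = 4 - \frac{1}{726623} = \frac{2906491}{726623} \approx 4.0$)
$\frac{U}{o} = - \frac{15504822194}{1151707419 \cdot \frac{2906491}{726623}} = \left(- \frac{15504822194}{1151707419}\right) \frac{726623}{2906491} = - \frac{11266160417070862}{3347427247956729}$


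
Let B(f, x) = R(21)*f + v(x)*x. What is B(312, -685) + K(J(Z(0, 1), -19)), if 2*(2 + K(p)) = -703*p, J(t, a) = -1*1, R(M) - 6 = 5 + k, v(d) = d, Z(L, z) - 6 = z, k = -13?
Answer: 937901/2 ≈ 4.6895e+5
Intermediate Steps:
Z(L, z) = 6 + z
R(M) = -2 (R(M) = 6 + (5 - 13) = 6 - 8 = -2)
J(t, a) = -1
B(f, x) = x² - 2*f (B(f, x) = -2*f + x*x = -2*f + x² = x² - 2*f)
K(p) = -2 - 703*p/2 (K(p) = -2 + (-703*p)/2 = -2 - 703*p/2)
B(312, -685) + K(J(Z(0, 1), -19)) = ((-685)² - 2*312) + (-2 - 703/2*(-1)) = (469225 - 624) + (-2 + 703/2) = 468601 + 699/2 = 937901/2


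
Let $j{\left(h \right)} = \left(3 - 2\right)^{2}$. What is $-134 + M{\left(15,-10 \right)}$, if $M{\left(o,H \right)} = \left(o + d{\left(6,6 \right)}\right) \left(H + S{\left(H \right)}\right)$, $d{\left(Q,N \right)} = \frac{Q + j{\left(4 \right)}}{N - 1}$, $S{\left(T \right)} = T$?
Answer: $-462$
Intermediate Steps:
$j{\left(h \right)} = 1$ ($j{\left(h \right)} = 1^{2} = 1$)
$d{\left(Q,N \right)} = \frac{1 + Q}{-1 + N}$ ($d{\left(Q,N \right)} = \frac{Q + 1}{N - 1} = \frac{1 + Q}{-1 + N}$)
$M{\left(o,H \right)} = 2 H \left(\frac{7}{5} + o\right)$ ($M{\left(o,H \right)} = \left(o + \frac{1 + 6}{-1 + 6}\right) \left(H + H\right) = \left(o + \frac{1}{5} \cdot 7\right) 2 H = \left(o + \frac{7}{5}\right) 2 H = \left(\frac{7}{5} + o\right) 2 H = 2 H \left(\frac{7}{5} + o\right)$)
$-134 + M{\left(15,-10 \right)} = -134 + \frac{2}{5} \left(-10\right) \left(7 + 5 \cdot 15\right) = -134 + \frac{2}{5} \left(-10\right) \left(7 + 75\right) = -134 + \frac{2}{5} \left(-10\right) 82 = -134 - 328 = -462$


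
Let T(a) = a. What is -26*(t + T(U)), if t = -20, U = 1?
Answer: 494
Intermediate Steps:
-26*(t + T(U)) = -26*(-20 + 1) = -26*(-19) = 494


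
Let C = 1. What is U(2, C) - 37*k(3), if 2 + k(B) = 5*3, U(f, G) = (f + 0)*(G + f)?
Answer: -475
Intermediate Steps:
U(f, G) = f*(G + f)
k(B) = 13 (k(B) = -2 + 5*3 = -2 + 15 = 13)
U(2, C) - 37*k(3) = 2*(1 + 2) - 37*13 = 2*3 - 481 = 6 - 481 = -475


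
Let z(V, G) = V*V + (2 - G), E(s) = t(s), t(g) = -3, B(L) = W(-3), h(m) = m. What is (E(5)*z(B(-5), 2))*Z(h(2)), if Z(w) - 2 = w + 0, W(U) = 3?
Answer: -108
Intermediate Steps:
Z(w) = 2 + w (Z(w) = 2 + (w + 0) = 2 + w)
B(L) = 3
E(s) = -3
z(V, G) = 2 + V² - G (z(V, G) = V² + (2 - G) = 2 + V² - G)
(E(5)*z(B(-5), 2))*Z(h(2)) = (-3*(2 + 3² - 1*2))*(2 + 2) = -3*(2 + 9 - 2)*4 = -3*9*4 = -27*4 = -108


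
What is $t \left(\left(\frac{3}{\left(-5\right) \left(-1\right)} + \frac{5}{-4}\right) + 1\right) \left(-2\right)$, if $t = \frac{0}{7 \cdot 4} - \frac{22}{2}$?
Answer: $\frac{77}{10} \approx 7.7$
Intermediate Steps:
$t = -11$ ($t = \frac{0}{28} - 11 = 0 \cdot \frac{1}{28} - 11 = 0 - 11 = -11$)
$t \left(\left(\frac{3}{\left(-5\right) \left(-1\right)} + \frac{5}{-4}\right) + 1\right) \left(-2\right) = - 11 \left(\left(\frac{3}{\left(-5\right) \left(-1\right)} + \frac{5}{-4}\right) + 1\right) \left(-2\right) = - 11 \left(\left(\frac{3}{5} + 5 \left(- \frac{1}{4}\right)\right) + 1\right) \left(-2\right) = - 11 \left(\left(3 \cdot \frac{1}{5} - \frac{5}{4}\right) + 1\right) \left(-2\right) = - 11 \left(\left(\frac{3}{5} - \frac{5}{4}\right) + 1\right) \left(-2\right) = - 11 \left(- \frac{13}{20} + 1\right) \left(-2\right) = - 11 \cdot \frac{7}{20} \left(-2\right) = \left(-11\right) \left(- \frac{7}{10}\right) = \frac{77}{10}$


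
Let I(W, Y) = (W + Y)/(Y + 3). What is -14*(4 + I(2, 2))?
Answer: -336/5 ≈ -67.200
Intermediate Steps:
I(W, Y) = (W + Y)/(3 + Y)
-14*(4 + I(2, 2)) = -14*(4 + (2 + 2)/(3 + 2)) = -14*(4 + 4/5) = -14*(4 + (⅕)*4) = -14*(4 + ⅘) = -14*24/5 = -336/5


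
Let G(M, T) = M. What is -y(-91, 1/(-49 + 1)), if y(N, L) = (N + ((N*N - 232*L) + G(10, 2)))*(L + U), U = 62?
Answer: -146456275/288 ≈ -5.0853e+5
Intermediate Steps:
y(N, L) = (62 + L)*(10 + N + N**2 - 232*L) (y(N, L) = (N + ((N*N - 232*L) + 10))*(L + 62) = (N + ((N**2 - 232*L) + 10))*(62 + L) = (N + (10 + N**2 - 232*L))*(62 + L) = (10 + N + N**2 - 232*L)*(62 + L) = (62 + L)*(10 + N + N**2 - 232*L))
-y(-91, 1/(-49 + 1)) = -(620 - 14374/(-49 + 1) - 232/(-49 + 1)**2 + 62*(-91) + 62*(-91)**2 - 91/(-49 + 1) + (-91)**2/(-49 + 1)) = -(620 - 14374/(-48) - 232*(1/(-48))**2 - 5642 + 62*8281 - 91/(-48) + 8281/(-48)) = -(620 - 14374*(-1/48) - 232*(-1/48)**2 - 5642 + 513422 - 1/48*(-91) - 1/48*8281) = -(620 + 7187/24 - 232*1/2304 - 5642 + 513422 + 91/48 - 8281/48) = -(620 + 7187/24 - 29/288 - 5642 + 513422 + 91/48 - 8281/48) = -1*146456275/288 = -146456275/288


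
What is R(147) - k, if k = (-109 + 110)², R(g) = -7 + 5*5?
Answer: 17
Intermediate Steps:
R(g) = 18 (R(g) = -7 + 25 = 18)
k = 1 (k = 1² = 1)
R(147) - k = 18 - 1*1 = 18 - 1 = 17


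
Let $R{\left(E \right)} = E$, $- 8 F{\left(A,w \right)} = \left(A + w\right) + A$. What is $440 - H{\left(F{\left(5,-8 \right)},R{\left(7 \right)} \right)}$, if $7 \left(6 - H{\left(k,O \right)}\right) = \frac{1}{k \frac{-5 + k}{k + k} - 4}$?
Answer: $\frac{161006}{371} \approx 433.98$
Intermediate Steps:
$F{\left(A,w \right)} = - \frac{A}{4} - \frac{w}{8}$ ($F{\left(A,w \right)} = - \frac{\left(A + w\right) + A}{8} = - \frac{w + 2 A}{8} = - \frac{A}{4} - \frac{w}{8}$)
$H{\left(k,O \right)} = 6 - \frac{1}{7 \left(- \frac{13}{2} + \frac{k}{2}\right)}$ ($H{\left(k,O \right)} = 6 - \frac{1}{7 \left(k \frac{-5 + k}{k + k} - 4\right)} = 6 - \frac{1}{7 \left(k \frac{-5 + k}{2 k} - 4\right)} = 6 - \frac{1}{7 \left(\left(- \frac{5}{2} + \frac{k}{2}\right) - 4\right)} = 6 - \frac{1}{7 \left(- \frac{13}{2} + \frac{k}{2}\right)}$)
$440 - H{\left(F{\left(5,-8 \right)},R{\left(7 \right)} \right)} = 440 - \frac{2 \left(-274 + 21 \left(\left(- \frac{1}{4}\right) 5 - -1\right)\right)}{7 \left(-13 - \frac{1}{4}\right)} = 440 - \frac{2 \left(-274 + 21 \left(- \frac{5}{4} + 1\right)\right)}{7 \left(-13 + \left(- \frac{5}{4} + 1\right)\right)} = 440 - \frac{2 \left(-274 + 21 \left(- \frac{1}{4}\right)\right)}{7 \left(-13 - \frac{1}{4}\right)} = 440 - \frac{2 \left(-274 - \frac{21}{4}\right)}{7 \left(- \frac{53}{4}\right)} = 440 - \frac{2}{7} \left(- \frac{4}{53}\right) \left(- \frac{1117}{4}\right) = 440 - \frac{2234}{371} = \frac{161006}{371}$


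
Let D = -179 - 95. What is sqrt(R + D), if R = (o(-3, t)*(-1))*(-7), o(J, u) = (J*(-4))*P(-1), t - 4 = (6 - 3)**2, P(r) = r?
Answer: I*sqrt(358) ≈ 18.921*I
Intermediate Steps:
t = 13 (t = 4 + (6 - 3)**2 = 4 + 3**2 = 4 + 9 = 13)
D = -274
o(J, u) = 4*J (o(J, u) = (J*(-4))*(-1) = -4*J*(-1) = 4*J)
R = -84 (R = ((4*(-3))*(-1))*(-7) = -12*(-1)*(-7) = 12*(-7) = -84)
sqrt(R + D) = sqrt(-84 - 274) = sqrt(-358) = I*sqrt(358)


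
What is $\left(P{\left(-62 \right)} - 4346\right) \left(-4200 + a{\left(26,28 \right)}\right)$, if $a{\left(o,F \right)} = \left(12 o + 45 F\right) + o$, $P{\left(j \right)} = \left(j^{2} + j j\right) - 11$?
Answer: $-8667262$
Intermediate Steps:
$P{\left(j \right)} = -11 + 2 j^{2}$ ($P{\left(j \right)} = \left(j^{2} + j^{2}\right) - 11 = 2 j^{2} - 11 = -11 + 2 j^{2}$)
$a{\left(o,F \right)} = 13 o + 45 F$
$\left(P{\left(-62 \right)} - 4346\right) \left(-4200 + a{\left(26,28 \right)}\right) = \left(\left(-11 + 2 \left(-62\right)^{2}\right) - 4346\right) \left(-4200 + \left(13 \cdot 26 + 45 \cdot 28\right)\right) = \left(\left(-11 + 2 \cdot 3844\right) - 4346\right) \left(-4200 + \left(338 + 1260\right)\right) = \left(\left(-11 + 7688\right) - 4346\right) \left(-4200 + 1598\right) = \left(7677 - 4346\right) \left(-2602\right) = 3331 \left(-2602\right) = -8667262$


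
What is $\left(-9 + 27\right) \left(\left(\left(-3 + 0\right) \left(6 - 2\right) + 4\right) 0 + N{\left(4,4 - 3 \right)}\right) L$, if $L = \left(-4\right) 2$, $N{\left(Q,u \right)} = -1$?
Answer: $144$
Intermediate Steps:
$L = -8$
$\left(-9 + 27\right) \left(\left(\left(-3 + 0\right) \left(6 - 2\right) + 4\right) 0 + N{\left(4,4 - 3 \right)}\right) L = \left(-9 + 27\right) \left(\left(\left(-3 + 0\right) \left(6 - 2\right) + 4\right) 0 - 1\right) \left(-8\right) = 18 \left(\left(\left(-3\right) 4 + 4\right) 0 - 1\right) \left(-8\right) = 18 \left(\left(-12 + 4\right) 0 - 1\right) \left(-8\right) = 18 \left(\left(-8\right) 0 - 1\right) \left(-8\right) = 18 \left(0 - 1\right) \left(-8\right) = 18 \left(-1\right) \left(-8\right) = \left(-18\right) \left(-8\right) = 144$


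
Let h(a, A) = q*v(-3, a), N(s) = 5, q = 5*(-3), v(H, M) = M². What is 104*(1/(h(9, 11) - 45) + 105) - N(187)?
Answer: 3438199/315 ≈ 10915.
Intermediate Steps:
q = -15
h(a, A) = -15*a²
104*(1/(h(9, 11) - 45) + 105) - N(187) = 104*(1/(-15*9² - 45) + 105) - 1*5 = 104*(1/(-15*81 - 45) + 105) - 5 = 104*(1/(-1215 - 45) + 105) - 5 = 104*(1/(-1260) + 105) - 5 = 104*(-1/1260 + 105) - 5 = 104*(132299/1260) - 5 = 3439774/315 - 5 = 3438199/315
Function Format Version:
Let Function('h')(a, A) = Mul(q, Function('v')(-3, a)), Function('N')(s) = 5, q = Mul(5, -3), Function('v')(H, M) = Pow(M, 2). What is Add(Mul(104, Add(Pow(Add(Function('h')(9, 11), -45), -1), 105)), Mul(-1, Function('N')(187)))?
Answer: Rational(3438199, 315) ≈ 10915.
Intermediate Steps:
q = -15
Function('h')(a, A) = Mul(-15, Pow(a, 2))
Add(Mul(104, Add(Pow(Add(Function('h')(9, 11), -45), -1), 105)), Mul(-1, Function('N')(187))) = Add(Mul(104, Add(Pow(Add(Mul(-15, Pow(9, 2)), -45), -1), 105)), Mul(-1, 5)) = Add(Mul(104, Add(Pow(Add(Mul(-15, 81), -45), -1), 105)), -5) = Add(Mul(104, Add(Pow(Add(-1215, -45), -1), 105)), -5) = Add(Mul(104, Add(Pow(-1260, -1), 105)), -5) = Add(Mul(104, Add(Rational(-1, 1260), 105)), -5) = Add(Mul(104, Rational(132299, 1260)), -5) = Add(Rational(3439774, 315), -5) = Rational(3438199, 315)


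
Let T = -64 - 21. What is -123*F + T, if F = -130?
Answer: 15905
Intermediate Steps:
T = -85
-123*F + T = -123*(-130) - 85 = 15990 - 85 = 15905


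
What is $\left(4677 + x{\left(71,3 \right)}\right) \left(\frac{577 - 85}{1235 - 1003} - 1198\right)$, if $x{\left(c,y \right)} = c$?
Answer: $- \frac{164663014}{29} \approx -5.678 \cdot 10^{6}$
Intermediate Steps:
$\left(4677 + x{\left(71,3 \right)}\right) \left(\frac{577 - 85}{1235 - 1003} - 1198\right) = \left(4677 + 71\right) \left(\frac{577 - 85}{1235 - 1003} - 1198\right) = 4748 \left(\frac{492}{232} - 1198\right) = 4748 \left(492 \cdot \frac{1}{232} - 1198\right) = 4748 \left(\frac{123}{58} - 1198\right) = 4748 \left(- \frac{69361}{58}\right) = - \frac{164663014}{29}$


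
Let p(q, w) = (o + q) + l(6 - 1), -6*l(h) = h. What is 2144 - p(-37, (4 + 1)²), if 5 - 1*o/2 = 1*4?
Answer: 13079/6 ≈ 2179.8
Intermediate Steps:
l(h) = -h/6
o = 2 (o = 10 - 2*4 = 10 - 8 = 2)
p(q, w) = 7/6 + q (p(q, w) = (2 + q) - (6 - 1)/6 = (2 + q) - ⅙*5 = (2 + q) - ⅚ = 7/6 + q)
2144 - p(-37, (4 + 1)²) = 2144 - (7/6 - 37) = 2144 - 1*(-215/6) = 2144 + 215/6 = 13079/6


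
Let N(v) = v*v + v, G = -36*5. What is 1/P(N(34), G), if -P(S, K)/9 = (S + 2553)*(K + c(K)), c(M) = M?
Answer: 1/12127320 ≈ 8.2458e-8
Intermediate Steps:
G = -180
N(v) = v + v² (N(v) = v² + v = v + v²)
P(S, K) = -18*K*(2553 + S) (P(S, K) = -9*(S + 2553)*(K + K) = -9*(2553 + S)*2*K = -18*K*(2553 + S))
1/P(N(34), G) = 1/(18*(-180)*(-2553 - 34*(1 + 34))) = 1/(18*(-180)*(-2553 - 34*35)) = 1/(18*(-180)*(-2553 - 1*1190)) = 1/(18*(-180)*(-2553 - 1190)) = 1/(18*(-180)*(-3743)) = 1/12127320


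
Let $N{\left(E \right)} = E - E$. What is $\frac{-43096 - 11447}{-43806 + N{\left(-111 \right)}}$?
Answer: $\frac{18181}{14602} \approx 1.2451$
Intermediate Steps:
$N{\left(E \right)} = 0$
$\frac{-43096 - 11447}{-43806 + N{\left(-111 \right)}} = \frac{-43096 - 11447}{-43806 + 0} = - \frac{54543}{-43806} = \left(-54543\right) \left(- \frac{1}{43806}\right) = \frac{18181}{14602}$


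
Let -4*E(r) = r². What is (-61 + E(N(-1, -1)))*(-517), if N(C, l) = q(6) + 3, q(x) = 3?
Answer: 36190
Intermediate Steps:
N(C, l) = 6 (N(C, l) = 3 + 3 = 6)
E(r) = -r²/4
(-61 + E(N(-1, -1)))*(-517) = (-61 - ¼*6²)*(-517) = (-61 - ¼*36)*(-517) = (-61 - 9)*(-517) = -70*(-517) = 36190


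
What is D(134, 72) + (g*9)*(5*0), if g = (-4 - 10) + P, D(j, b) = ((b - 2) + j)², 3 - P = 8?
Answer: 41616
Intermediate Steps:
P = -5 (P = 3 - 1*8 = 3 - 8 = -5)
D(j, b) = (-2 + b + j)² (D(j, b) = ((-2 + b) + j)² = (-2 + b + j)²)
g = -19 (g = (-4 - 10) - 5 = -14 - 5 = -19)
D(134, 72) + (g*9)*(5*0) = (-2 + 72 + 134)² + (-19*9)*(5*0) = 204² - 171*0 = 41616 + 0 = 41616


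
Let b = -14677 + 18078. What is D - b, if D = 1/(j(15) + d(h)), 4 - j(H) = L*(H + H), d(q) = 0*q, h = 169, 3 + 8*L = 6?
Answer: -98633/29 ≈ -3401.1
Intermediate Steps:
L = 3/8 (L = -3/8 + (⅛)*6 = -3/8 + ¾ = 3/8 ≈ 0.37500)
d(q) = 0
j(H) = 4 - 3*H/4 (j(H) = 4 - 3*(H + H)/8 = 4 - 3*2*H/8 = 4 - 3*H/4)
b = 3401
D = -4/29 (D = 1/((4 - ¾*15) + 0) = 1/((4 - 45/4) + 0) = 1/(-29/4 + 0) = 1/(-29/4) = -4/29 ≈ -0.13793)
D - b = -4/29 - 1*3401 = -4/29 - 3401 = -98633/29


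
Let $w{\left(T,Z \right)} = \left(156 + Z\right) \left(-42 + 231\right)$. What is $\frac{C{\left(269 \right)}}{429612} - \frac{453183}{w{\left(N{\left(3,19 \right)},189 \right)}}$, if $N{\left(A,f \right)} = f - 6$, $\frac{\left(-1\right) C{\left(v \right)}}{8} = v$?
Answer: $- \frac{5412032671}{778134735} \approx -6.9551$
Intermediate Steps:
$C{\left(v \right)} = - 8 v$
$N{\left(A,f \right)} = -6 + f$ ($N{\left(A,f \right)} = f - 6 = -6 + f$)
$w{\left(T,Z \right)} = 29484 + 189 Z$ ($w{\left(T,Z \right)} = \left(156 + Z\right) 189 = 29484 + 189 Z$)
$\frac{C{\left(269 \right)}}{429612} - \frac{453183}{w{\left(N{\left(3,19 \right)},189 \right)}} = \frac{\left(-8\right) 269}{429612} - \frac{453183}{29484 + 189 \cdot 189} = \left(-2152\right) \frac{1}{429612} - \frac{453183}{29484 + 35721} = - \frac{538}{107403} - \frac{453183}{65205} = - \frac{538}{107403} - \frac{151061}{21735} = - \frac{5412032671}{778134735}$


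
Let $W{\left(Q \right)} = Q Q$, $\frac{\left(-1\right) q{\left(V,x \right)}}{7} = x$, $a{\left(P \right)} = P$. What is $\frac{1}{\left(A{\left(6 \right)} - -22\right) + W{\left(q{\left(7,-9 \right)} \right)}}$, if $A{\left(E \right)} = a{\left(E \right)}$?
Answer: $\frac{1}{3997} \approx 0.00025019$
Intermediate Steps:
$A{\left(E \right)} = E$
$q{\left(V,x \right)} = - 7 x$
$W{\left(Q \right)} = Q^{2}$
$\frac{1}{\left(A{\left(6 \right)} - -22\right) + W{\left(q{\left(7,-9 \right)} \right)}} = \frac{1}{\left(6 - -22\right) + \left(\left(-7\right) \left(-9\right)\right)^{2}} = \frac{1}{\left(6 + 22\right) + 63^{2}} = \frac{1}{28 + 3969} = \frac{1}{3997}$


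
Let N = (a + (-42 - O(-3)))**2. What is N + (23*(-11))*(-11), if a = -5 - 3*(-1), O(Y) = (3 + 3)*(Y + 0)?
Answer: 3459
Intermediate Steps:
O(Y) = 6*Y
a = -2 (a = -5 + 3 = -2)
N = 676 (N = (-2 + (-42 - 6*(-3)))**2 = (-2 + (-42 - 1*(-18)))**2 = (-2 + (-42 + 18))**2 = (-2 - 24)**2 = (-26)**2 = 676)
N + (23*(-11))*(-11) = 676 + (23*(-11))*(-11) = 676 - 253*(-11) = 676 + 2783 = 3459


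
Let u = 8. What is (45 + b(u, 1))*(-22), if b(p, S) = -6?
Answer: -858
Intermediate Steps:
(45 + b(u, 1))*(-22) = (45 - 6)*(-22) = 39*(-22) = -858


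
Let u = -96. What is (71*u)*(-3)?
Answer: 20448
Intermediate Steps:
(71*u)*(-3) = (71*(-96))*(-3) = -6816*(-3) = 20448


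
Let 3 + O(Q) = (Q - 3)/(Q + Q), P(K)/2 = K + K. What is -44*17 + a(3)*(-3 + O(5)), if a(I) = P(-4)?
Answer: -3276/5 ≈ -655.20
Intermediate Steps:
P(K) = 4*K (P(K) = 2*(K + K) = 2*(2*K) = 4*K)
O(Q) = -3 + (-3 + Q)/(2*Q) (O(Q) = -3 + (Q - 3)/(Q + Q) = -3 + (-3 + Q)/((2*Q)) = -3 + (-3 + Q)*(1/(2*Q)) = -3 + (-3 + Q)/(2*Q))
a(I) = -16 (a(I) = 4*(-4) = -16)
-44*17 + a(3)*(-3 + O(5)) = -44*17 - 16*(-3 + (½)*(-3 - 5*5)/5) = -748 - 16*(-3 + (½)*(⅕)*(-3 - 25)) = -748 - 16*(-3 + (½)*(⅕)*(-28)) = -748 - 16*(-3 - 14/5) = -748 - 16*(-29/5) = -748 + 464/5 = -3276/5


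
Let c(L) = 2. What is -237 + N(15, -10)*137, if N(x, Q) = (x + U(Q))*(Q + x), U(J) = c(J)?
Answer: 11408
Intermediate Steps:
U(J) = 2
N(x, Q) = (2 + x)*(Q + x) (N(x, Q) = (x + 2)*(Q + x) = (2 + x)*(Q + x))
-237 + N(15, -10)*137 = -237 + (15² + 2*(-10) + 2*15 - 10*15)*137 = -237 + (225 - 20 + 30 - 150)*137 = -237 + 85*137 = -237 + 11645 = 11408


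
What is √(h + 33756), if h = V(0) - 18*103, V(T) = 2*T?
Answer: √31902 ≈ 178.61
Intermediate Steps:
h = -1854 (h = 2*0 - 18*103 = 0 - 1854 = -1854)
√(h + 33756) = √(-1854 + 33756) = √31902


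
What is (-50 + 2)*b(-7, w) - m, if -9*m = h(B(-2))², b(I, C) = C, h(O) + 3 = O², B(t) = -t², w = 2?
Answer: -695/9 ≈ -77.222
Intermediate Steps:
h(O) = -3 + O²
m = -169/9 (m = -(-3 + (-1*(-2)²)²)²/9 = -(-3 + (-1*4)²)²/9 = -(-3 + (-4)²)²/9 = -(-3 + 16)²/9 = -⅑*13² = -⅑*169 = -169/9 ≈ -18.778)
(-50 + 2)*b(-7, w) - m = (-50 + 2)*2 - 1*(-169/9) = -48*2 + 169/9 = -96 + 169/9 = -695/9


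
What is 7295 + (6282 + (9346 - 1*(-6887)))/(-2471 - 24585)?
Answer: 10386895/1424 ≈ 7294.2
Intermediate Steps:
7295 + (6282 + (9346 - 1*(-6887)))/(-2471 - 24585) = 7295 + (6282 + (9346 + 6887))/(-27056) = 7295 + (6282 + 16233)*(-1/27056) = 7295 + 22515*(-1/27056) = 7295 - 1185/1424 = 10386895/1424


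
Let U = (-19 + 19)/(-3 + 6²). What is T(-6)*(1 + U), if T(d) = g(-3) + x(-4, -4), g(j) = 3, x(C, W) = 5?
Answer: 8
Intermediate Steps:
U = 0 (U = 0/(-3 + 36) = 0/33 = 0*(1/33) = 0)
T(d) = 8 (T(d) = 3 + 5 = 8)
T(-6)*(1 + U) = 8*(1 + 0) = 8*1 = 8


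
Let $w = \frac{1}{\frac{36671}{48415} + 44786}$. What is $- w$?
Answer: $- \frac{48415}{2168350861} \approx -2.2328 \cdot 10^{-5}$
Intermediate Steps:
$w = \frac{48415}{2168350861}$ ($w = \frac{1}{36671 \cdot \frac{1}{48415} + 44786} = \frac{1}{\frac{36671}{48415} + 44786} = \frac{1}{\frac{2168350861}{48415}} = \frac{48415}{2168350861} \approx 2.2328 \cdot 10^{-5}$)
$- w = \left(-1\right) \frac{48415}{2168350861} = - \frac{48415}{2168350861}$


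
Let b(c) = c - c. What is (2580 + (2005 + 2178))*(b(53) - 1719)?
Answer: -11625597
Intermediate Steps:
b(c) = 0
(2580 + (2005 + 2178))*(b(53) - 1719) = (2580 + (2005 + 2178))*(0 - 1719) = (2580 + 4183)*(-1719) = 6763*(-1719) = -11625597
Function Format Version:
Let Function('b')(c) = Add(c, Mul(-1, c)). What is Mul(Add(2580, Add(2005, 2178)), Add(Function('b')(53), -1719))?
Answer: -11625597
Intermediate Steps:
Function('b')(c) = 0
Mul(Add(2580, Add(2005, 2178)), Add(Function('b')(53), -1719)) = Mul(Add(2580, Add(2005, 2178)), Add(0, -1719)) = Mul(Add(2580, 4183), -1719) = Mul(6763, -1719) = -11625597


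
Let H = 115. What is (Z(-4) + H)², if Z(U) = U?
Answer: 12321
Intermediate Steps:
(Z(-4) + H)² = (-4 + 115)² = 111² = 12321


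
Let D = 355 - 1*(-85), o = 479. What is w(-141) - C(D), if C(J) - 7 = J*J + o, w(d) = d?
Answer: -194227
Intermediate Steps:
D = 440 (D = 355 + 85 = 440)
C(J) = 486 + J² (C(J) = 7 + (J*J + 479) = 7 + (J² + 479) = 7 + (479 + J²) = 486 + J²)
w(-141) - C(D) = -141 - (486 + 440²) = -141 - (486 + 193600) = -141 - 1*194086 = -141 - 194086 = -194227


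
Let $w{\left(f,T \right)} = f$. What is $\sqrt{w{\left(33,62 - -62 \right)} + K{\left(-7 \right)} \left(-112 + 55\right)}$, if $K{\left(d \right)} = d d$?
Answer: $2 i \sqrt{690} \approx 52.536 i$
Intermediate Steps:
$K{\left(d \right)} = d^{2}$
$\sqrt{w{\left(33,62 - -62 \right)} + K{\left(-7 \right)} \left(-112 + 55\right)} = \sqrt{33 + \left(-7\right)^{2} \left(-112 + 55\right)} = \sqrt{33 + 49 \left(-57\right)} = \sqrt{33 - 2793} = \sqrt{-2760} = 2 i \sqrt{690}$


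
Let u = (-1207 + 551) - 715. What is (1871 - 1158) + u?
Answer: -658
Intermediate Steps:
u = -1371 (u = -656 - 715 = -1371)
(1871 - 1158) + u = (1871 - 1158) - 1371 = 713 - 1371 = -658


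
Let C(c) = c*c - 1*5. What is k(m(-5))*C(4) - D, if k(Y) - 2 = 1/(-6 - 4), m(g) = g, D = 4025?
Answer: -40041/10 ≈ -4004.1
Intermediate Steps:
C(c) = -5 + c² (C(c) = c² - 5 = -5 + c²)
k(Y) = 19/10 (k(Y) = 2 + 1/(-6 - 4) = 2 + 1/(-10) = 2 - ⅒ = 19/10)
k(m(-5))*C(4) - D = 19*(-5 + 4²)/10 - 1*4025 = 19*(-5 + 16)/10 - 4025 = (19/10)*11 - 4025 = 209/10 - 4025 = -40041/10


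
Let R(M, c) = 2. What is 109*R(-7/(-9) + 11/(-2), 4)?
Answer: 218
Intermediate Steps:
109*R(-7/(-9) + 11/(-2), 4) = 109*2 = 218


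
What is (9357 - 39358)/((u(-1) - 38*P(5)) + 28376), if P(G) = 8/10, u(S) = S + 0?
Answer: -150005/141723 ≈ -1.0584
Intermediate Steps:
u(S) = S
P(G) = ⅘ (P(G) = 8*(⅒) = ⅘)
(9357 - 39358)/((u(-1) - 38*P(5)) + 28376) = (9357 - 39358)/((-1 - 38*⅘) + 28376) = -30001/((-1 - 152/5) + 28376) = -30001/(-157/5 + 28376) = -30001/141723/5 = -30001*5/141723 = -150005/141723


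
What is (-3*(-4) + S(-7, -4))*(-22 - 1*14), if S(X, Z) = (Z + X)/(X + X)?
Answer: -3222/7 ≈ -460.29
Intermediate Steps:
S(X, Z) = (X + Z)/(2*X) (S(X, Z) = (X + Z)/((2*X)) = (X + Z)*(1/(2*X)) = (X + Z)/(2*X))
(-3*(-4) + S(-7, -4))*(-22 - 1*14) = (-3*(-4) + (½)*(-7 - 4)/(-7))*(-22 - 1*14) = (12 + (½)*(-⅐)*(-11))*(-22 - 14) = (12 + 11/14)*(-36) = (179/14)*(-36) = -3222/7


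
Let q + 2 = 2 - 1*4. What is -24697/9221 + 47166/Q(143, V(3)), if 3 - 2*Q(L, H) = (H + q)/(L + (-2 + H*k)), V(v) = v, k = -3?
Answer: 114808464395/3660737 ≈ 31362.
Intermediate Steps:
q = -4 (q = -2 + (2 - 1*4) = -2 + (2 - 4) = -2 - 2 = -4)
Q(L, H) = 3/2 - (-4 + H)/(2*(-2 + L - 3*H)) (Q(L, H) = 3/2 - (H - 4)/(2*(L + (-2 + H*(-3)))) = 3/2 - (-4 + H)/(2*(L + (-2 - 3*H))) = 3/2 - (-4 + H)/(2*(-2 + L - 3*H)))
-24697/9221 + 47166/Q(143, V(3)) = -24697/9221 + 47166/(((-2 - 10*3 + 3*143)/(2*(-2 + 143 - 3*3)))) = -24697*1/9221 + 47166/(((-2 - 30 + 429)/(2*(-2 + 143 - 9)))) = -24697/9221 + 47166/(((½)*397/132)) = -24697/9221 + 47166/(((½)*(1/132)*397)) = -24697/9221 + 47166/(397/264) = -24697/9221 + 47166*(264/397) = -24697/9221 + 12451824/397 = 114808464395/3660737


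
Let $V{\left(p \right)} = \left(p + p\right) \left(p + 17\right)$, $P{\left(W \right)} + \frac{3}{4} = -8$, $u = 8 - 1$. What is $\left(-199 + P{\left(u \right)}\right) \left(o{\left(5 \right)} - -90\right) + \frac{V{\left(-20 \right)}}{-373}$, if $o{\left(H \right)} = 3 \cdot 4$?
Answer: $- \frac{15808353}{746} \approx -21191.0$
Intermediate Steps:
$o{\left(H \right)} = 12$
$u = 7$ ($u = 8 - 1 = 7$)
$P{\left(W \right)} = - \frac{35}{4}$ ($P{\left(W \right)} = - \frac{3}{4} - 8 = - \frac{35}{4}$)
$V{\left(p \right)} = 2 p \left(17 + p\right)$
$\left(-199 + P{\left(u \right)}\right) \left(o{\left(5 \right)} - -90\right) + \frac{V{\left(-20 \right)}}{-373} = \left(-199 - \frac{35}{4}\right) \left(12 - -90\right) + \frac{2 \left(-20\right) \left(17 - 20\right)}{-373} = - \frac{831 \left(12 + 90\right)}{4} + 2 \left(-20\right) \left(-3\right) \left(- \frac{1}{373}\right) = \left(- \frac{831}{4}\right) 102 + 120 \left(- \frac{1}{373}\right) = - \frac{42381}{2} - \frac{120}{373} = - \frac{15808353}{746}$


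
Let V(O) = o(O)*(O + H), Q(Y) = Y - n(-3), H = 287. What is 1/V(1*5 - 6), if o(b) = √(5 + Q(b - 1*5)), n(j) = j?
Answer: √2/572 ≈ 0.0024724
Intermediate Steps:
Q(Y) = 3 + Y (Q(Y) = Y - 1*(-3) = Y + 3 = 3 + Y)
o(b) = √(3 + b) (o(b) = √(5 + (3 + (b - 1*5))) = √(5 + (3 + (b - 5))) = √(5 + (3 + (-5 + b))) = √(5 + (-2 + b)) = √(3 + b))
V(O) = √(3 + O)*(287 + O) (V(O) = √(3 + O)*(O + 287) = √(3 + O)*(287 + O))
1/V(1*5 - 6) = 1/(√(3 + (1*5 - 6))*(287 + (1*5 - 6))) = 1/(√(3 + (5 - 6))*(287 + (5 - 6))) = 1/(√(3 - 1)*(287 - 1)) = 1/(√2*286) = 1/(286*√2) = √2/572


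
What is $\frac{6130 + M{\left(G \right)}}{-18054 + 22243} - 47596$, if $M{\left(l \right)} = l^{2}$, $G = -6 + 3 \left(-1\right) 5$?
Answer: $- \frac{199373073}{4189} \approx -47594.0$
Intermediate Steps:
$G = -21$ ($G = -6 - 15 = -21$)
$\frac{6130 + M{\left(G \right)}}{-18054 + 22243} - 47596 = \frac{6130 + \left(-21\right)^{2}}{-18054 + 22243} - 47596 = \frac{6130 + 441}{4189} - 47596 = 6571 \cdot \frac{1}{4189} - 47596 = \frac{6571}{4189} - 47596 = - \frac{199373073}{4189}$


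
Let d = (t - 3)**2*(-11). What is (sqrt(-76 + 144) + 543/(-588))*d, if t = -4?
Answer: 1991/4 - 1078*sqrt(17) ≈ -3947.0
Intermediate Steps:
d = -539 (d = (-4 - 3)**2*(-11) = (-7)**2*(-11) = 49*(-11) = -539)
(sqrt(-76 + 144) + 543/(-588))*d = (sqrt(-76 + 144) + 543/(-588))*(-539) = (sqrt(68) + 543*(-1/588))*(-539) = (2*sqrt(17) - 181/196)*(-539) = (-181/196 + 2*sqrt(17))*(-539) = 1991/4 - 1078*sqrt(17)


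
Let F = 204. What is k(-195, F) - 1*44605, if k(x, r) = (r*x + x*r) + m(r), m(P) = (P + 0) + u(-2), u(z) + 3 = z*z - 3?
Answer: -123963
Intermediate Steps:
u(z) = -6 + z² (u(z) = -3 + (z*z - 3) = -3 + (z² - 3) = -3 + (-3 + z²) = -6 + z²)
m(P) = -2 + P (m(P) = (P + 0) + (-6 + (-2)²) = P + (-6 + 4) = P - 2 = -2 + P)
k(x, r) = -2 + r + 2*r*x (k(x, r) = (r*x + x*r) + (-2 + r) = (r*x + r*x) + (-2 + r) = 2*r*x + (-2 + r) = -2 + r + 2*r*x)
k(-195, F) - 1*44605 = (-2 + 204 + 2*204*(-195)) - 1*44605 = (-2 + 204 - 79560) - 44605 = -79358 - 44605 = -123963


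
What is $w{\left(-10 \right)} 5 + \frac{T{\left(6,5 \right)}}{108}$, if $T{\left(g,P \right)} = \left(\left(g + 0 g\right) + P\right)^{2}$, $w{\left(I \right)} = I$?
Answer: $- \frac{5279}{108} \approx -48.88$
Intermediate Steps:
$T{\left(g,P \right)} = \left(P + g\right)^{2}$ ($T{\left(g,P \right)} = \left(\left(g + 0\right) + P\right)^{2} = \left(g + P\right)^{2} = \left(P + g\right)^{2}$)
$w{\left(-10 \right)} 5 + \frac{T{\left(6,5 \right)}}{108} = \left(-10\right) 5 + \frac{\left(5 + 6\right)^{2}}{108} = -50 + 11^{2} \cdot \frac{1}{108} = -50 + 121 \cdot \frac{1}{108} = -50 + \frac{121}{108} = - \frac{5279}{108}$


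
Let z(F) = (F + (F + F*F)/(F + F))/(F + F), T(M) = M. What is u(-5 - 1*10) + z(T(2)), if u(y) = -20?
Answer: -153/8 ≈ -19.125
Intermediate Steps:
z(F) = (F + (F + F²)/(2*F))/(2*F) (z(F) = (F + (F + F²)/((2*F)))/((2*F)) = (F + (F + F²)*(1/(2*F)))*(1/(2*F)) = (F + (F + F²)/(2*F))*(1/(2*F)) = (F + (F + F²)/(2*F))/(2*F))
u(-5 - 1*10) + z(T(2)) = -20 + (¼)*(1 + 3*2)/2 = -20 + (¼)*(½)*(1 + 6) = -20 + (¼)*(½)*7 = -20 + 7/8 = -153/8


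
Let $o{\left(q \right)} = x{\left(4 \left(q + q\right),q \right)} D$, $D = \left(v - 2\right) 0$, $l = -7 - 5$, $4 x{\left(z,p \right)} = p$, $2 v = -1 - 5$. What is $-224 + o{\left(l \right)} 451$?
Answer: $-224$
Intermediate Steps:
$v = -3$ ($v = \frac{-1 - 5}{2} = \frac{1}{2} \left(-6\right) = -3$)
$x{\left(z,p \right)} = \frac{p}{4}$
$l = -12$ ($l = -7 - 5 = -12$)
$D = 0$ ($D = \left(-3 - 2\right) 0 = \left(-5\right) 0 = 0$)
$o{\left(q \right)} = 0$ ($o{\left(q \right)} = \frac{q}{4} \cdot 0 = 0$)
$-224 + o{\left(l \right)} 451 = -224 + 0 \cdot 451 = -224 + 0 = -224$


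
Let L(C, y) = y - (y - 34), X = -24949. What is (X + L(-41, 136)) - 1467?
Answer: -26382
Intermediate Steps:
L(C, y) = 34 (L(C, y) = y - (-34 + y) = y + (34 - y) = 34)
(X + L(-41, 136)) - 1467 = (-24949 + 34) - 1467 = -24915 - 1467 = -26382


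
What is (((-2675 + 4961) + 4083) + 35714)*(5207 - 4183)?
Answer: 43092992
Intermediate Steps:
(((-2675 + 4961) + 4083) + 35714)*(5207 - 4183) = ((2286 + 4083) + 35714)*1024 = (6369 + 35714)*1024 = 42083*1024 = 43092992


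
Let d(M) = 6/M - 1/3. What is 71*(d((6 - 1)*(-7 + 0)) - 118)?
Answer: -883453/105 ≈ -8413.8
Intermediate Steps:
d(M) = -⅓ + 6/M (d(M) = 6/M - 1*⅓ = 6/M - ⅓ = -⅓ + 6/M)
71*(d((6 - 1)*(-7 + 0)) - 118) = 71*((18 - (6 - 1)*(-7 + 0))/(3*(((6 - 1)*(-7 + 0)))) - 118) = 71*((18 - 5*(-7))/(3*((5*(-7)))) - 118) = 71*((⅓)*(18 - 1*(-35))/(-35) - 118) = 71*((⅓)*(-1/35)*(18 + 35) - 118) = 71*((⅓)*(-1/35)*53 - 118) = 71*(-53/105 - 118) = 71*(-12443/105) = -883453/105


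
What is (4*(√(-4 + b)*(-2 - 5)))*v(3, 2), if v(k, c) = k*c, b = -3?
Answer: -168*I*√7 ≈ -444.49*I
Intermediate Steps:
v(k, c) = c*k
(4*(√(-4 + b)*(-2 - 5)))*v(3, 2) = (4*(√(-4 - 3)*(-2 - 5)))*(2*3) = (4*(√(-7)*(-7)))*6 = (4*((I*√7)*(-7)))*6 = (4*(-7*I*√7))*6 = -28*I*√7*6 = -168*I*√7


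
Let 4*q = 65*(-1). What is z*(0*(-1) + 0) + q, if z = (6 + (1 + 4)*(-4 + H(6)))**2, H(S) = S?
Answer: -65/4 ≈ -16.250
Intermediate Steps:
q = -65/4 (q = (65*(-1))/4 = (1/4)*(-65) = -65/4 ≈ -16.250)
z = 256 (z = (6 + (1 + 4)*(-4 + 6))**2 = (6 + 5*2)**2 = (6 + 10)**2 = 16**2 = 256)
z*(0*(-1) + 0) + q = 256*(0*(-1) + 0) - 65/4 = 256*(0 + 0) - 65/4 = 256*0 - 65/4 = 0 - 65/4 = -65/4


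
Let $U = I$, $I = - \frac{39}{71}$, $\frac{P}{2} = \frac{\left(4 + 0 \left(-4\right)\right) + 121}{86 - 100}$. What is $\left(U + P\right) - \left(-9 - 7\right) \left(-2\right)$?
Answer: $- \frac{25052}{497} \approx -50.406$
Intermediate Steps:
$P = - \frac{125}{7}$ ($P = 2 \frac{\left(4 + 0 \left(-4\right)\right) + 121}{86 - 100} = 2 \frac{\left(4 + 0\right) + 121}{-14} = 2 \left(4 + 121\right) \left(- \frac{1}{14}\right) = 2 \cdot 125 \left(- \frac{1}{14}\right) = 2 \left(- \frac{125}{14}\right) = - \frac{125}{7} \approx -17.857$)
$I = - \frac{39}{71}$ ($I = \left(-39\right) \frac{1}{71} = - \frac{39}{71} \approx -0.5493$)
$U = - \frac{39}{71} \approx -0.5493$
$\left(U + P\right) - \left(-9 - 7\right) \left(-2\right) = \left(- \frac{39}{71} - \frac{125}{7}\right) - \left(-9 - 7\right) \left(-2\right) = - \frac{9148}{497} - \left(-16\right) \left(-2\right) = - \frac{9148}{497} - 32 = - \frac{25052}{497}$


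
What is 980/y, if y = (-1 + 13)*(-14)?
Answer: -35/6 ≈ -5.8333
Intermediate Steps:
y = -168 (y = 12*(-14) = -168)
980/y = 980/(-168) = 980*(-1/168) = -35/6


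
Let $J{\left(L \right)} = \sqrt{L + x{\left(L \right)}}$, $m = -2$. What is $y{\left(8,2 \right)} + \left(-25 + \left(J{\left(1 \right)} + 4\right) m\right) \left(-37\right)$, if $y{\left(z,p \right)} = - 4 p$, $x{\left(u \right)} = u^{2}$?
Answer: $1213 + 74 \sqrt{2} \approx 1317.7$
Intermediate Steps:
$J{\left(L \right)} = \sqrt{L + L^{2}}$
$y{\left(8,2 \right)} + \left(-25 + \left(J{\left(1 \right)} + 4\right) m\right) \left(-37\right) = \left(-4\right) 2 + \left(-25 + \left(\sqrt{1 \left(1 + 1\right)} + 4\right) \left(-2\right)\right) \left(-37\right) = -8 + \left(-25 + \left(\sqrt{1 \cdot 2} + 4\right) \left(-2\right)\right) \left(-37\right) = -8 + \left(-25 + \left(\sqrt{2} + 4\right) \left(-2\right)\right) \left(-37\right) = -8 + \left(-25 + \left(4 + \sqrt{2}\right) \left(-2\right)\right) \left(-37\right) = -8 + \left(-25 - \left(8 + 2 \sqrt{2}\right)\right) \left(-37\right) = -8 + \left(-33 - 2 \sqrt{2}\right) \left(-37\right) = -8 + \left(1221 + 74 \sqrt{2}\right) = 1213 + 74 \sqrt{2}$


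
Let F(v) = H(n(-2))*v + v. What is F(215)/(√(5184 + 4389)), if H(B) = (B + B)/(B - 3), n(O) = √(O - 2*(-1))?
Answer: 215*√9573/9573 ≈ 2.1974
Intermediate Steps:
n(O) = √(2 + O) (n(O) = √(O + 2) = √(2 + O))
H(B) = 2*B/(-3 + B) (H(B) = (2*B)/(-3 + B) = 2*B/(-3 + B))
F(v) = v (F(v) = (2*√(2 - 2)/(-3 + √(2 - 2)))*v + v = (2*√0/(-3 + √0))*v + v = (2*0/(-3 + 0))*v + v = (2*0/(-3))*v + v = (2*0*(-⅓))*v + v = 0*v + v = 0 + v = v)
F(215)/(√(5184 + 4389)) = 215/(√(5184 + 4389)) = 215/(√9573) = 215*(√9573/9573) = 215*√9573/9573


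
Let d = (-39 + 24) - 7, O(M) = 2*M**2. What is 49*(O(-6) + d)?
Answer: 2450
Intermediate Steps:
d = -22 (d = -15 - 7 = -22)
49*(O(-6) + d) = 49*(2*(-6)**2 - 22) = 49*(2*36 - 22) = 49*(72 - 22) = 49*50 = 2450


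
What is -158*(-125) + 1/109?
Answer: 2152751/109 ≈ 19750.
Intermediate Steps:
-158*(-125) + 1/109 = 19750 + 1/109 = 2152751/109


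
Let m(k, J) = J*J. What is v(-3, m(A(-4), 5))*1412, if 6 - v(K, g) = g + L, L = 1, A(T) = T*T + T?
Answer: -28240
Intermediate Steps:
A(T) = T + T² (A(T) = T² + T = T + T²)
m(k, J) = J²
v(K, g) = 5 - g (v(K, g) = 6 - (g + 1) = 6 - (1 + g) = 6 + (-1 - g) = 5 - g)
v(-3, m(A(-4), 5))*1412 = (5 - 1*5²)*1412 = (5 - 1*25)*1412 = (5 - 25)*1412 = -20*1412 = -28240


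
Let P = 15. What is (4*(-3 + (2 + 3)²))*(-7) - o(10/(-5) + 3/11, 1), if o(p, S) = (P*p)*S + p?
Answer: -6472/11 ≈ -588.36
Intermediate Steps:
o(p, S) = p + 15*S*p (o(p, S) = (15*p)*S + p = 15*S*p + p = p + 15*S*p)
(4*(-3 + (2 + 3)²))*(-7) - o(10/(-5) + 3/11, 1) = (4*(-3 + (2 + 3)²))*(-7) - (10/(-5) + 3/11)*(1 + 15*1) = (4*(-3 + 5²))*(-7) - (10*(-⅕) + 3*(1/11))*(1 + 15) = (4*(-3 + 25))*(-7) - (-2 + 3/11)*16 = (4*22)*(-7) - (-19)*16/11 = 88*(-7) - 1*(-304/11) = -616 + 304/11 = -6472/11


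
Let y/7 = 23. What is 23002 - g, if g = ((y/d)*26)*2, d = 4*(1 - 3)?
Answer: 48097/2 ≈ 24049.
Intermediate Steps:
y = 161 (y = 7*23 = 161)
d = -8 (d = 4*(-2) = -8)
g = -2093/2 (g = ((161/(-8))*26)*2 = ((161*(-⅛))*26)*2 = -161/8*26*2 = -2093/4*2 = -2093/2 ≈ -1046.5)
23002 - g = 23002 - 1*(-2093/2) = 23002 + 2093/2 = 48097/2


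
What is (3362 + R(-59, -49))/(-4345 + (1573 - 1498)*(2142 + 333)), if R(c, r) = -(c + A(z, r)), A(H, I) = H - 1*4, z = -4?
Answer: 3429/181280 ≈ 0.018915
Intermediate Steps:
A(H, I) = -4 + H (A(H, I) = H - 4 = -4 + H)
R(c, r) = 8 - c (R(c, r) = -(c + (-4 - 4)) = -(c - 8) = -(-8 + c) = 8 - c)
(3362 + R(-59, -49))/(-4345 + (1573 - 1498)*(2142 + 333)) = (3362 + (8 - 1*(-59)))/(-4345 + (1573 - 1498)*(2142 + 333)) = (3362 + (8 + 59))/(-4345 + 75*2475) = (3362 + 67)/(-4345 + 185625) = 3429/181280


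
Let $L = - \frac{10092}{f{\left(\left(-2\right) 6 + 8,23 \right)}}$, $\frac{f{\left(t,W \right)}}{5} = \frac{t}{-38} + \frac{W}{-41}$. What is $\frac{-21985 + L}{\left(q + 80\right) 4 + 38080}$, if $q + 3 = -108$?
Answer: $- \frac{31161707}{67371900} \approx -0.46253$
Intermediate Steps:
$q = -111$ ($q = -3 - 108 = -111$)
$f{\left(t,W \right)} = - \frac{5 t}{38} - \frac{5 W}{41}$ ($f{\left(t,W \right)} = 5 \left(\frac{t}{-38} + \frac{W}{-41}\right) = 5 \left(t \left(- \frac{1}{38}\right) + W \left(- \frac{1}{41}\right)\right) = 5 \left(- \frac{t}{38} - \frac{W}{41}\right) = - \frac{5 t}{38} - \frac{5 W}{41}$)
$L = \frac{7861668}{1775}$ ($L = - \frac{10092}{- \frac{5 \left(\left(-2\right) 6 + 8\right)}{38} - \frac{115}{41}} = - \frac{10092}{- \frac{5 \left(-12 + 8\right)}{38} - \frac{115}{41}} = - \frac{10092}{\left(- \frac{5}{38}\right) \left(-4\right) - \frac{115}{41}} = - \frac{10092}{\frac{10}{19} - \frac{115}{41}} = - \frac{10092}{- \frac{1775}{779}} = \left(-10092\right) \left(- \frac{779}{1775}\right) = \frac{7861668}{1775} \approx 4429.1$)
$\frac{-21985 + L}{\left(q + 80\right) 4 + 38080} = \frac{-21985 + \frac{7861668}{1775}}{\left(-111 + 80\right) 4 + 38080} = - \frac{31161707}{1775 \left(\left(-31\right) 4 + 38080\right)} = - \frac{31161707}{1775 \left(-124 + 38080\right)} = - \frac{31161707}{1775 \cdot 37956} = \left(- \frac{31161707}{1775}\right) \frac{1}{37956} = - \frac{31161707}{67371900}$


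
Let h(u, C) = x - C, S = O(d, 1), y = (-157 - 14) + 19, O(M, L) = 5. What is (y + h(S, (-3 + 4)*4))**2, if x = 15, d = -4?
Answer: 19881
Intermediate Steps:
y = -152 (y = -171 + 19 = -152)
S = 5
h(u, C) = 15 - C
(y + h(S, (-3 + 4)*4))**2 = (-152 + (15 - (-3 + 4)*4))**2 = (-152 + (15 - 4))**2 = (-152 + 11)**2 = (-141)**2 = 19881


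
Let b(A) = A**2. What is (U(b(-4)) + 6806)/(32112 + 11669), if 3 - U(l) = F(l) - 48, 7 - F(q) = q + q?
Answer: 6882/43781 ≈ 0.15719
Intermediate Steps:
F(q) = 7 - 2*q (F(q) = 7 - (q + q) = 7 - 2*q)
U(l) = 44 + 2*l (U(l) = 3 - ((7 - 2*l) - 48) = 3 - (-41 - 2*l) = 3 + (41 + 2*l) = 44 + 2*l)
(U(b(-4)) + 6806)/(32112 + 11669) = ((44 + 2*(-4)**2) + 6806)/(32112 + 11669) = ((44 + 2*16) + 6806)/43781 = ((44 + 32) + 6806)*(1/43781) = (76 + 6806)*(1/43781) = 6882*(1/43781) = 6882/43781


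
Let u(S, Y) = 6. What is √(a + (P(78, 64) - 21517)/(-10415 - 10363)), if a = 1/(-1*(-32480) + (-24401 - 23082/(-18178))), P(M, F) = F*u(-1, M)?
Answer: √1827665287343239773203/42388027306 ≈ 1.0086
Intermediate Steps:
P(M, F) = 6*F (P(M, F) = F*6 = 6*F)
a = 9089/73441572 (a = 1/(32480 + (-24401 - 23082*(-1/18178))) = 1/(32480 + (-24401 + 11541/9089)) = 1/(32480 - 221769148/9089) = 1/(73441572/9089) = 9089/73441572 ≈ 0.00012376)
√(a + (P(78, 64) - 21517)/(-10415 - 10363)) = √(9089/73441572 + (6*64 - 21517)/(-10415 - 10363)) = √(9089/73441572 + (384 - 21517)/(-20778)) = √(9089/73441572 - 21133*(-1/20778)) = √(9089/73441572 + 21133/20778) = √(86234977351/84776054612) = √1827665287343239773203/42388027306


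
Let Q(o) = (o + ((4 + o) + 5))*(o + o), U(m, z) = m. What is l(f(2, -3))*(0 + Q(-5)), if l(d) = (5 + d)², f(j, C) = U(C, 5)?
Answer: 40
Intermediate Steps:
f(j, C) = C
Q(o) = 2*o*(9 + 2*o) (Q(o) = (o + (9 + o))*(2*o) = (9 + 2*o)*(2*o) = 2*o*(9 + 2*o))
l(f(2, -3))*(0 + Q(-5)) = (5 - 3)²*(0 + 2*(-5)*(9 + 2*(-5))) = 2²*(0 + 2*(-5)*(9 - 10)) = 4*(0 + 2*(-5)*(-1)) = 4*(0 + 10) = 4*10 = 40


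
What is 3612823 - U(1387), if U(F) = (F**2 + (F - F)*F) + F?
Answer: 1687667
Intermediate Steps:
U(F) = F + F**2 (U(F) = (F**2 + 0*F) + F = (F**2 + 0) + F = F**2 + F = F + F**2)
3612823 - U(1387) = 3612823 - 1387*(1 + 1387) = 3612823 - 1387*1388 = 3612823 - 1*1925156 = 3612823 - 1925156 = 1687667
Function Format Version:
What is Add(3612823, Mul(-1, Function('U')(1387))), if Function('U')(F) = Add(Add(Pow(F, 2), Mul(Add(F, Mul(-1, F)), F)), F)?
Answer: 1687667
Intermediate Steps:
Function('U')(F) = Add(F, Pow(F, 2)) (Function('U')(F) = Add(Add(Pow(F, 2), Mul(0, F)), F) = Add(Add(Pow(F, 2), 0), F) = Add(Pow(F, 2), F) = Add(F, Pow(F, 2)))
Add(3612823, Mul(-1, Function('U')(1387))) = Add(3612823, Mul(-1, Mul(1387, Add(1, 1387)))) = Add(3612823, Mul(-1, Mul(1387, 1388))) = Add(3612823, Mul(-1, 1925156)) = Add(3612823, -1925156) = 1687667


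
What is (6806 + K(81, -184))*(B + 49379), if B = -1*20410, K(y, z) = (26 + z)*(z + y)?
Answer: 668604520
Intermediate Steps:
K(y, z) = (26 + z)*(y + z)
B = -20410
(6806 + K(81, -184))*(B + 49379) = (6806 + ((-184)**2 + 26*81 + 26*(-184) + 81*(-184)))*(-20410 + 49379) = (6806 + (33856 + 2106 - 4784 - 14904))*28969 = (6806 + 16274)*28969 = 23080*28969 = 668604520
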